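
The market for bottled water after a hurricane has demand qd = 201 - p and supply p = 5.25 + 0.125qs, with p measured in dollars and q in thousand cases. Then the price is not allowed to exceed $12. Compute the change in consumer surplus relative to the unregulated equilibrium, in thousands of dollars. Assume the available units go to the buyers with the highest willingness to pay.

Rearranging supply gives qs = 8p - 42. Without the control the market clears where 201 - p = 8p - 42, i.e. p* = 27 and q* = 174.
The ceiling of 12 is below the equilibrium price 27, so it binds.
At p = 12: qd = 201 - 12 = 189 and qs = 8·12 - 42 = 54.
Consumer surplus without the control is ½ · (201 - 27) · 174 = 15138.
With the ceiling, 54 units are sold at 12 (assume they go to the highest-value buyers). The demand price at q = 54 is 147, so CS = ½ · [(201 - 12) + (147 - 12)] · 54 = 8748.
Change in consumer surplus = 8748 - 15138 = -6390.

-6390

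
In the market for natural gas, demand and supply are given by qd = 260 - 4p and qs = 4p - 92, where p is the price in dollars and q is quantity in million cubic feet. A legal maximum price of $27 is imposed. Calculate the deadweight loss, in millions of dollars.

1156

Without the control the market clears where 260 - 4p = 4p - 92, i.e. p* = 44 and q* = 84.
The ceiling of 27 is below the equilibrium price 44, so it binds.
At p = 27: qd = 260 - 4·27 = 152 and qs = 4·27 - 92 = 16.
Quantity traded falls to 16. At q = 16 the demand price is (260 - 16)/4 = 61 and the supply price is (92 + 16)/4 = 27.
Deadweight loss = ½ · (61 - 27) · (84 - 16) = ½ · 34 · 68 = 1156.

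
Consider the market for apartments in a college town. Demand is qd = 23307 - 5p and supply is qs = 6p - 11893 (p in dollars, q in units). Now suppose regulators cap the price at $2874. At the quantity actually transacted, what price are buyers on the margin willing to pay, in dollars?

3591.2

Without the control the market clears where 23307 - 5p = 6p - 11893, i.e. p* = 3200 and q* = 7307.
The ceiling of 2874 is below the equilibrium price 3200, so it binds.
At p = 2874: qd = 23307 - 5·2874 = 8937 and qs = 6·2874 - 11893 = 5351.
Only 5351 units reach the market. On the demand curve, the marginal buyer's willingness to pay at q = 5351 is (23307 - 5351)/5 = 3591.2.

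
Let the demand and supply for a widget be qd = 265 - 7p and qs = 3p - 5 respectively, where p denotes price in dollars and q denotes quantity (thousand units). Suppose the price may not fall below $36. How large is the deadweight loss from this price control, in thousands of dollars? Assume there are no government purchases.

Setting quantity demanded equal to quantity supplied, 265 - 7p = 3p - 5, gives p* = 27 and q* = 76.
Since 36 > 27, the floor is binding.
At p = 36: qd = 265 - 7·36 = 13 and qs = 3·36 - 5 = 103.
Quantity traded falls to 13. At q = 13 the demand price is (265 - 13)/7 = 36 and the supply price is (5 + 13)/3 = 6.
Deadweight loss = ½ · (36 - 6) · (76 - 13) = ½ · 30 · 63 = 945.

945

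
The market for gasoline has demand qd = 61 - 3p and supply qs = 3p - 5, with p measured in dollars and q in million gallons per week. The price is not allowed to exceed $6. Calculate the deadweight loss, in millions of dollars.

Equilibrium: 61 - 3p = 3p - 5, so 66 = 6p and p* = 11, q* = 28.
Since 6 < 11, the ceiling is binding.
At p = 6: qd = 61 - 3·6 = 43 and qs = 3·6 - 5 = 13.
Quantity traded falls to 13. At q = 13 the demand price is (61 - 13)/3 = 16 and the supply price is (5 + 13)/3 = 6.
Deadweight loss = ½ · (16 - 6) · (28 - 13) = ½ · 10 · 15 = 75.

75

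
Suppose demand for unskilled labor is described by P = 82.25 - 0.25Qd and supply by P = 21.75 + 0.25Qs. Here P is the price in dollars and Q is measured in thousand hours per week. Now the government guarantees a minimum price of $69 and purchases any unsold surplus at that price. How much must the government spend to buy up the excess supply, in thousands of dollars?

9384

Rearranging demand gives Qd = 329 - 4P; rearranging supply gives Qs = 4P - 87. Equilibrium: 329 - 4P = 4P - 87, so 416 = 8P and P* = 52, Q* = 121.
Because the floor (69) lies above the market-clearing price, it is binding.
At P = 69: Qd = 329 - 4·69 = 53 and Qs = 4·69 - 87 = 189.
Surplus = Qs - Qd = 136.
Government expenditure = surplus × support price = 136 × 69 = 9384.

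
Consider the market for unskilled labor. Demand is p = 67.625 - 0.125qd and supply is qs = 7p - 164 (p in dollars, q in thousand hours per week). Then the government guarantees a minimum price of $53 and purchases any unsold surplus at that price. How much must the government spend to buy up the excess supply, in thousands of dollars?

4770

Rearranging demand gives qd = 541 - 8p. Setting quantity demanded equal to quantity supplied, 541 - 8p = 7p - 164, gives p* = 47 and q* = 165.
The floor of 53 is above the equilibrium price 47, so it binds.
At p = 53: qd = 541 - 8·53 = 117 and qs = 7·53 - 164 = 207.
Surplus = qs - qd = 90.
Government expenditure = surplus × support price = 90 × 53 = 4770.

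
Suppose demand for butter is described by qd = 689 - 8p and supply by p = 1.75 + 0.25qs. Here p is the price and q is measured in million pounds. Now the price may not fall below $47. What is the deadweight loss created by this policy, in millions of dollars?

0

Rearranging supply gives qs = 4p - 7. Setting quantity demanded equal to quantity supplied, 689 - 8p = 4p - 7, gives p* = 58 and q* = 225.
The floor of 47 is below the equilibrium price 58, so it is not binding; the market clears at p* = 58, q* = 225.
Since the control does not bind, no trades are prevented and deadweight loss is zero.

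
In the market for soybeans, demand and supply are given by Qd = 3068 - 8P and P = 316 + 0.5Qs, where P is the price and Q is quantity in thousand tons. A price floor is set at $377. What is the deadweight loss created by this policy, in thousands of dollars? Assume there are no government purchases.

Rearranging supply gives Qs = 2P - 632. In a free market, 3068 - 8P = 2P - 632 gives the equilibrium P* = 370, Q* = 108.
Because the floor (377) lies above the market-clearing price, it is binding.
At P = 377: Qd = 3068 - 8·377 = 52 and Qs = 2·377 - 632 = 122.
Quantity traded falls to 52. At Q = 52 the demand price is (3068 - 52)/8 = 377 and the supply price is (632 + 52)/2 = 342.
Deadweight loss = ½ · (377 - 342) · (108 - 52) = ½ · 35 · 56 = 980.

980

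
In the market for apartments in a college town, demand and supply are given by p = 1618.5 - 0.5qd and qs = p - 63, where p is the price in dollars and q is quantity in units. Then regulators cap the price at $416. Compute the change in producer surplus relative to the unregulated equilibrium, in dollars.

-475380

Rearranging demand gives qd = 3237 - 2p. Without the control the market clears where 3237 - 2p = p - 63, i.e. p* = 1100 and q* = 1037.
Because the ceiling (416) lies below the market-clearing price, it is binding.
At p = 416: qd = 3237 - 2·416 = 2405 and qs = 416 - 63 = 353.
Producer surplus without the control is ½ · (1100 - 63) · 1037 = 537684.5.
With the ceiling, producers sell 353 units at 416, so PS = ½ · (416 - 63) · 353 = 62304.5.
Change in producer surplus = 62304.5 - 537684.5 = -475380.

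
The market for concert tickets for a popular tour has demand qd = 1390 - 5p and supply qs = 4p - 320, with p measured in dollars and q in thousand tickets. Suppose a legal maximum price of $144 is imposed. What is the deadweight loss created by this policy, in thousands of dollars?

Setting quantity demanded equal to quantity supplied, 1390 - 5p = 4p - 320, gives p* = 190 and q* = 440.
The ceiling of 144 is below the equilibrium price 190, so it binds.
At p = 144: qd = 1390 - 5·144 = 670 and qs = 4·144 - 320 = 256.
Quantity traded falls to 256. At q = 256 the demand price is (1390 - 256)/5 = 226.8 and the supply price is (320 + 256)/4 = 144.
Deadweight loss = ½ · (226.8 - 144) · (440 - 256) = ½ · 82.8 · 184 = 7617.6.

7617.6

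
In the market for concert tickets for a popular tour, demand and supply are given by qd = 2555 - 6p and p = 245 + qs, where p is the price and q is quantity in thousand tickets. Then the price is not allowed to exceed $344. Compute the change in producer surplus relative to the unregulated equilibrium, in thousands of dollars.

Rearranging supply gives qs = p - 245. Setting quantity demanded equal to quantity supplied, 2555 - 6p = p - 245, gives p* = 400 and q* = 155.
Since 344 < 400, the ceiling is binding.
At p = 344: qd = 2555 - 6·344 = 491 and qs = 344 - 245 = 99.
Producer surplus without the control is ½ · (400 - 245) · 155 = 12012.5.
With the ceiling, producers sell 99 units at 344, so PS = ½ · (344 - 245) · 99 = 4900.5.
Change in producer surplus = 4900.5 - 12012.5 = -7112.

-7112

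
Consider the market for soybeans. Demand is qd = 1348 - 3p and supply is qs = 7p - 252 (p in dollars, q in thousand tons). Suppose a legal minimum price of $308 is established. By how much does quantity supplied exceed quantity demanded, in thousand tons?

1480

Without the control the market clears where 1348 - 3p = 7p - 252, i.e. p* = 160 and q* = 868.
Because the floor (308) lies above the market-clearing price, it is binding.
At p = 308: qd = 1348 - 3·308 = 424 and qs = 7·308 - 252 = 1904.
Surplus = qs - qd = 1904 - 424 = 1480.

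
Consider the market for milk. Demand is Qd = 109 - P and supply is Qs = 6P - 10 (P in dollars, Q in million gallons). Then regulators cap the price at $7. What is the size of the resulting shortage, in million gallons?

In a free market, 109 - P = 6P - 10 gives the equilibrium P* = 17, Q* = 92.
Since 7 < 17, the ceiling is binding.
At P = 7: Qd = 109 - 7 = 102 and Qs = 6·7 - 10 = 32.
Shortage = Qd - Qs = 102 - 32 = 70.

70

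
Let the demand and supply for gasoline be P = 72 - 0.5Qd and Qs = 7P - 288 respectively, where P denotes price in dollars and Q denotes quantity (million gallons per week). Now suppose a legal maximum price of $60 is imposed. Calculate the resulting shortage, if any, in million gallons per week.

Rearranging demand gives Qd = 144 - 2P. Setting quantity demanded equal to quantity supplied, 144 - 2P = 7P - 288, gives P* = 48 and Q* = 48.
The ceiling of 60 is above the equilibrium price 48, so it is not binding; the market clears at P* = 48, Q* = 48.
Since the control does not bind, there is no shortage.

0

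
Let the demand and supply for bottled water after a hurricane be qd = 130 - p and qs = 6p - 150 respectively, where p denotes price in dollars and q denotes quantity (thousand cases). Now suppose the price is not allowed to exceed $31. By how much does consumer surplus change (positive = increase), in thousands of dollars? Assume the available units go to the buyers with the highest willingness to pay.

In a free market, 130 - p = 6p - 150 gives the equilibrium p* = 40, q* = 90.
Since 31 < 40, the ceiling is binding.
At p = 31: qd = 130 - 31 = 99 and qs = 6·31 - 150 = 36.
Consumer surplus without the control is ½ · (130 - 40) · 90 = 4050.
With the ceiling, 36 units are sold at 31 (assume they go to the highest-value buyers). The demand price at q = 36 is 94, so CS = ½ · [(130 - 31) + (94 - 31)] · 36 = 2916.
Change in consumer surplus = 2916 - 4050 = -1134.

-1134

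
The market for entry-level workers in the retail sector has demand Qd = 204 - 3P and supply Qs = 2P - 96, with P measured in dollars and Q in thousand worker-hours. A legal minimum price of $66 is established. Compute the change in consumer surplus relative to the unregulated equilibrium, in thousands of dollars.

Equilibrium: 204 - 3P = 2P - 96, so 300 = 5P and P* = 60, Q* = 24.
Since 66 > 60, the floor is binding.
At P = 66: Qd = 204 - 3·66 = 6 and Qs = 2·66 - 96 = 36.
Consumer surplus without the control is ½ · (68 - 60) · 24 = 96.
With the floor, consumers buy 6 units at 66, so CS = ½ · (68 - 66) · 6 = 6.
Change in consumer surplus = 6 - 96 = -90.

-90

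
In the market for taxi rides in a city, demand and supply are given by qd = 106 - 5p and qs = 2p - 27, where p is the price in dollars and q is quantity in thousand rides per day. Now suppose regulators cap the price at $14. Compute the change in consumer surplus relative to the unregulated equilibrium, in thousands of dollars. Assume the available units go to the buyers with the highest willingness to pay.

-5

Equilibrium: 106 - 5p = 2p - 27, so 133 = 7p and p* = 19, q* = 11.
Because the ceiling (14) lies below the market-clearing price, it is binding.
At p = 14: qd = 106 - 5·14 = 36 and qs = 2·14 - 27 = 1.
Consumer surplus without the control is ½ · (21.2 - 19) · 11 = 12.1.
With the ceiling, 1 units are sold at 14 (assume they go to the highest-value buyers). The demand price at q = 1 is 21, so CS = ½ · [(21.2 - 14) + (21 - 14)] · 1 = 7.1.
Change in consumer surplus = 7.1 - 12.1 = -5.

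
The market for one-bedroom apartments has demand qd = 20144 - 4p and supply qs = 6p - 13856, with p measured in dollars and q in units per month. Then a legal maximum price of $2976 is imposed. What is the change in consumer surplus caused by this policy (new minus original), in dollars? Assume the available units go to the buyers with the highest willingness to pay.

887008

Without the control the market clears where 20144 - 4p = 6p - 13856, i.e. p* = 3400 and q* = 6544.
The ceiling of 2976 is below the equilibrium price 3400, so it binds.
At p = 2976: qd = 20144 - 4·2976 = 8240 and qs = 6·2976 - 13856 = 4000.
Consumer surplus without the control is ½ · (5036 - 3400) · 6544 = 5352992.
With the ceiling, 4000 units are sold at 2976 (assume they go to the highest-value buyers). The demand price at q = 4000 is 4036, so CS = ½ · [(5036 - 2976) + (4036 - 2976)] · 4000 = 6240000.
Change in consumer surplus = 6240000 - 5352992 = 887008.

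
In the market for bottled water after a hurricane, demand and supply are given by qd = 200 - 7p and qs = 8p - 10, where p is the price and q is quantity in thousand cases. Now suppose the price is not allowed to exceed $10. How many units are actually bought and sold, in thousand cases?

Setting quantity demanded equal to quantity supplied, 200 - 7p = 8p - 10, gives p* = 14 and q* = 102.
Because the ceiling (10) lies below the market-clearing price, it is binding.
At p = 10: qd = 200 - 7·10 = 130 and qs = 8·10 - 10 = 70.
The quantity actually transacted is the short side, supply: 70.

70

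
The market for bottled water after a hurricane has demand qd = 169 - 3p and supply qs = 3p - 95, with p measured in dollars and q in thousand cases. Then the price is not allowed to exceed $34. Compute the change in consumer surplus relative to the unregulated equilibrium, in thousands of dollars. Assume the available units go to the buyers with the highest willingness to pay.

Setting quantity demanded equal to quantity supplied, 169 - 3p = 3p - 95, gives p* = 44 and q* = 37.
Since 34 < 44, the ceiling is binding.
At p = 34: qd = 169 - 3·34 = 67 and qs = 3·34 - 95 = 7.
Consumer surplus without the control is ½ · (169/3 - 44) · 37 = 1369/6.
With the ceiling, 7 units are sold at 34 (assume they go to the highest-value buyers). The demand price at q = 7 is 54, so CS = ½ · [(169/3 - 34) + (54 - 34)] · 7 = 889/6.
Change in consumer surplus = 889/6 - 1369/6 = -80.

-80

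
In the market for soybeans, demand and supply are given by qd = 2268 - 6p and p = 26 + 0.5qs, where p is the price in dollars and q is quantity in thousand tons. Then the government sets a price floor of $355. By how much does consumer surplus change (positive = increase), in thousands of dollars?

Rearranging supply gives qs = 2p - 52. Equilibrium: 2268 - 6p = 2p - 52, so 2320 = 8p and p* = 290, q* = 528.
Since 355 > 290, the floor is binding.
At p = 355: qd = 2268 - 6·355 = 138 and qs = 2·355 - 52 = 658.
Consumer surplus without the control is ½ · (378 - 290) · 528 = 23232.
With the floor, consumers buy 138 units at 355, so CS = ½ · (378 - 355) · 138 = 1587.
Change in consumer surplus = 1587 - 23232 = -21645.

-21645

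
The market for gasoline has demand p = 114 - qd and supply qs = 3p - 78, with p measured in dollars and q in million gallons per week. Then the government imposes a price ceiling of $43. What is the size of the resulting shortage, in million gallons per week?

Rearranging demand gives qd = 114 - p. In a free market, 114 - p = 3p - 78 gives the equilibrium p* = 48, q* = 66.
The ceiling of 43 is below the equilibrium price 48, so it binds.
At p = 43: qd = 114 - 43 = 71 and qs = 3·43 - 78 = 51.
Shortage = qd - qs = 71 - 51 = 20.

20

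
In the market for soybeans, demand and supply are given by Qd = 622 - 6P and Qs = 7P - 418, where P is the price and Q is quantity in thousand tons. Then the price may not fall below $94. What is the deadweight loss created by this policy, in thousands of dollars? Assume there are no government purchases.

Setting quantity demanded equal to quantity supplied, 622 - 6P = 7P - 418, gives P* = 80 and Q* = 142.
The floor of 94 is above the equilibrium price 80, so it binds.
At P = 94: Qd = 622 - 6·94 = 58 and Qs = 7·94 - 418 = 240.
Quantity traded falls to 58. At Q = 58 the demand price is (622 - 58)/6 = 94 and the supply price is (418 + 58)/7 = 68.
Deadweight loss = ½ · (94 - 68) · (142 - 58) = ½ · 26 · 84 = 1092.

1092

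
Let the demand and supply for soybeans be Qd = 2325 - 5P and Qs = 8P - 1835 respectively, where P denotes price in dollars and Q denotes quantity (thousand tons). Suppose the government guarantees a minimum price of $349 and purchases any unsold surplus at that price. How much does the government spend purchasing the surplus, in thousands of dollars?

Setting quantity demanded equal to quantity supplied, 2325 - 5P = 8P - 1835, gives P* = 320 and Q* = 725.
Since 349 > 320, the floor is binding.
At P = 349: Qd = 2325 - 5·349 = 580 and Qs = 8·349 - 1835 = 957.
Surplus = Qs - Qd = 377.
Government expenditure = surplus × support price = 377 × 349 = 131573.

131573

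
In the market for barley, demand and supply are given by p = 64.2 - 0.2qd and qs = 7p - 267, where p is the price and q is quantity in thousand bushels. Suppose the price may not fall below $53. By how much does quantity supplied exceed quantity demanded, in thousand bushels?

48

Rearranging demand gives qd = 321 - 5p. Without the control the market clears where 321 - 5p = 7p - 267, i.e. p* = 49 and q* = 76.
The floor of 53 is above the equilibrium price 49, so it binds.
At p = 53: qd = 321 - 5·53 = 56 and qs = 7·53 - 267 = 104.
Surplus = qs - qd = 104 - 56 = 48.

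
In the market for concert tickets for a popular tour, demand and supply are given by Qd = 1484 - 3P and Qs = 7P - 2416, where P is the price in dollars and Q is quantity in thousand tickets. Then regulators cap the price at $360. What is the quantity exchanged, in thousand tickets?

104

Without the control the market clears where 1484 - 3P = 7P - 2416, i.e. P* = 390 and Q* = 314.
The ceiling of 360 is below the equilibrium price 390, so it binds.
At P = 360: Qd = 1484 - 3·360 = 404 and Qs = 7·360 - 2416 = 104.
The quantity actually transacted is the short side, supply: 104.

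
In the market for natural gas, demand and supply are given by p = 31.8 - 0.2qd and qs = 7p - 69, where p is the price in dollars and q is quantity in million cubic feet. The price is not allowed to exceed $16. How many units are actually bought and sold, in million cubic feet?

Rearranging demand gives qd = 159 - 5p. Setting quantity demanded equal to quantity supplied, 159 - 5p = 7p - 69, gives p* = 19 and q* = 64.
Because the ceiling (16) lies below the market-clearing price, it is binding.
At p = 16: qd = 159 - 5·16 = 79 and qs = 7·16 - 69 = 43.
The quantity actually transacted is the short side, supply: 43.

43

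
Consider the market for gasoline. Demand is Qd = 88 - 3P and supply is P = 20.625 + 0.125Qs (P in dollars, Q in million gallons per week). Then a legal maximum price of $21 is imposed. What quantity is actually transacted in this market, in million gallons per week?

3

Rearranging supply gives Qs = 8P - 165. Equilibrium: 88 - 3P = 8P - 165, so 253 = 11P and P* = 23, Q* = 19.
Because the ceiling (21) lies below the market-clearing price, it is binding.
At P = 21: Qd = 88 - 3·21 = 25 and Qs = 8·21 - 165 = 3.
The quantity actually transacted is the short side, supply: 3.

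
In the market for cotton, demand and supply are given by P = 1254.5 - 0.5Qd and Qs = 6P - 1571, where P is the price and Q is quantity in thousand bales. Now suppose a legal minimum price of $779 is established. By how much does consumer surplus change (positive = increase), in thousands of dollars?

Rearranging demand gives Qd = 2509 - 2P. In a free market, 2509 - 2P = 6P - 1571 gives the equilibrium P* = 510, Q* = 1489.
Since 779 > 510, the floor is binding.
At P = 779: Qd = 2509 - 2·779 = 951 and Qs = 6·779 - 1571 = 3103.
Consumer surplus without the control is ½ · (1254.5 - 510) · 1489 = 554280.25.
With the floor, consumers buy 951 units at 779, so CS = ½ · (1254.5 - 779) · 951 = 226100.25.
Change in consumer surplus = 226100.25 - 554280.25 = -328180.

-328180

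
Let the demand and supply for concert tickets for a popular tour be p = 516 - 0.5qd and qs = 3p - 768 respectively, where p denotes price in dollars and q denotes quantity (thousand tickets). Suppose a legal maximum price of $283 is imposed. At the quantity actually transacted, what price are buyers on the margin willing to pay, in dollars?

475.5

Rearranging demand gives qd = 1032 - 2p. Without the control the market clears where 1032 - 2p = 3p - 768, i.e. p* = 360 and q* = 312.
The ceiling of 283 is below the equilibrium price 360, so it binds.
At p = 283: qd = 1032 - 2·283 = 466 and qs = 3·283 - 768 = 81.
Only 81 units reach the market. On the demand curve, the marginal buyer's willingness to pay at q = 81 is (1032 - 81)/2 = 475.5.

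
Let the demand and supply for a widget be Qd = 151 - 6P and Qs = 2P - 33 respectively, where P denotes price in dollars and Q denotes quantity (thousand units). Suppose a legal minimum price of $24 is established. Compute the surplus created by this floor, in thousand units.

8

In a free market, 151 - 6P = 2P - 33 gives the equilibrium P* = 23, Q* = 13.
Since 24 > 23, the floor is binding.
At P = 24: Qd = 151 - 6·24 = 7 and Qs = 2·24 - 33 = 15.
Surplus = Qs - Qd = 15 - 7 = 8.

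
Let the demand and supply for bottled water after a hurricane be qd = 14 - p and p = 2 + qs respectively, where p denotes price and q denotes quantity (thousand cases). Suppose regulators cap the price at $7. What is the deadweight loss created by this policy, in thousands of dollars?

Rearranging supply gives qs = p - 2. Setting quantity demanded equal to quantity supplied, 14 - p = p - 2, gives p* = 8 and q* = 6.
Since 7 < 8, the ceiling is binding.
At p = 7: qd = 14 - 7 = 7 and qs = 7 - 2 = 5.
Quantity traded falls to 5. At q = 5 the demand price is 14 - 5 = 9 and the supply price is 2 + 5 = 7.
Deadweight loss = ½ · (9 - 7) · (6 - 5) = ½ · 2 · 1 = 1.

1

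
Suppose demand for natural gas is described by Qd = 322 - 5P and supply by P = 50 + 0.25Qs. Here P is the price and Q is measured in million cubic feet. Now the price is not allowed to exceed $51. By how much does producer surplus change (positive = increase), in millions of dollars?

Rearranging supply gives Qs = 4P - 200. Equilibrium: 322 - 5P = 4P - 200, so 522 = 9P and P* = 58, Q* = 32.
Because the ceiling (51) lies below the market-clearing price, it is binding.
At P = 51: Qd = 322 - 5·51 = 67 and Qs = 4·51 - 200 = 4.
Producer surplus without the control is ½ · (58 - 50) · 32 = 128.
With the ceiling, producers sell 4 units at 51, so PS = ½ · (51 - 50) · 4 = 2.
Change in producer surplus = 2 - 128 = -126.

-126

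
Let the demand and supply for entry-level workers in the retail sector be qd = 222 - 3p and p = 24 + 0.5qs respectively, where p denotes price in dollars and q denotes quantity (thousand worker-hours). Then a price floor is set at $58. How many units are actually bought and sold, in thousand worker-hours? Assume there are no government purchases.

48

Rearranging supply gives qs = 2p - 48. Without the control the market clears where 222 - 3p = 2p - 48, i.e. p* = 54 and q* = 60.
Because the floor (58) lies above the market-clearing price, it is binding.
At p = 58: qd = 222 - 3·58 = 48 and qs = 2·58 - 48 = 68.
The quantity actually transacted is the short side, demand: 48.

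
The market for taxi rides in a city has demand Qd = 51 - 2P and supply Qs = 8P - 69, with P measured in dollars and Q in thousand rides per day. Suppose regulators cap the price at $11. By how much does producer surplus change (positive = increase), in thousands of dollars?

Setting quantity demanded equal to quantity supplied, 51 - 2P = 8P - 69, gives P* = 12 and Q* = 27.
Since 11 < 12, the ceiling is binding.
At P = 11: Qd = 51 - 2·11 = 29 and Qs = 8·11 - 69 = 19.
Producer surplus without the control is ½ · (12 - 8.625) · 27 = 45.5625.
With the ceiling, producers sell 19 units at 11, so PS = ½ · (11 - 8.625) · 19 = 22.5625.
Change in producer surplus = 22.5625 - 45.5625 = -23.

-23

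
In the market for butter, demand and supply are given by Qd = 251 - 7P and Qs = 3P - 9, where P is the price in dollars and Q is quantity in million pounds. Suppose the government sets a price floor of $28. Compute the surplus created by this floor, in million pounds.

20

Equilibrium: 251 - 7P = 3P - 9, so 260 = 10P and P* = 26, Q* = 69.
Since 28 > 26, the floor is binding.
At P = 28: Qd = 251 - 7·28 = 55 and Qs = 3·28 - 9 = 75.
Surplus = Qs - Qd = 75 - 55 = 20.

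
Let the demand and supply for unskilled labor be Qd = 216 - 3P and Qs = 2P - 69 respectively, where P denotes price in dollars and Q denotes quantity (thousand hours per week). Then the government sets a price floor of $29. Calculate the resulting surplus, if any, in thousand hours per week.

0

Setting quantity demanded equal to quantity supplied, 216 - 3P = 2P - 69, gives P* = 57 and Q* = 45.
Since 29 is below P* = 57, the floor does not bind and the free-market outcome prevails.
Since the control does not bind, there is no surplus.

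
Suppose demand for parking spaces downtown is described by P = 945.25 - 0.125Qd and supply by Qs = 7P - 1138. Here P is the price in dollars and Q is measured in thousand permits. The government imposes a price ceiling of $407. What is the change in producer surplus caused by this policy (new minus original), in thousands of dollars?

-400754.5

Rearranging demand gives Qd = 7562 - 8P. In a free market, 7562 - 8P = 7P - 1138 gives the equilibrium P* = 580, Q* = 2922.
Because the ceiling (407) lies below the market-clearing price, it is binding.
At P = 407: Qd = 7562 - 8·407 = 4306 and Qs = 7·407 - 1138 = 1711.
Producer surplus without the control is ½ · (580 - 1138/7) · 2922 = 4269042/7.
With the ceiling, producers sell 1711 units at 407, so PS = ½ · (407 - 1138/7) · 1711 = 2927521/14.
Change in producer surplus = 2927521/14 - 4269042/7 = -400754.5.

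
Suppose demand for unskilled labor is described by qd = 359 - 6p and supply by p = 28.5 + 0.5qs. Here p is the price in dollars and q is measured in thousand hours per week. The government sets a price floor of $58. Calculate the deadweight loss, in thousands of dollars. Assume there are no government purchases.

432

Rearranging supply gives qs = 2p - 57. In a free market, 359 - 6p = 2p - 57 gives the equilibrium p* = 52, q* = 47.
The floor of 58 is above the equilibrium price 52, so it binds.
At p = 58: qd = 359 - 6·58 = 11 and qs = 2·58 - 57 = 59.
Quantity traded falls to 11. At q = 11 the demand price is (359 - 11)/6 = 58 and the supply price is (57 + 11)/2 = 34.
Deadweight loss = ½ · (58 - 34) · (47 - 11) = ½ · 24 · 36 = 432.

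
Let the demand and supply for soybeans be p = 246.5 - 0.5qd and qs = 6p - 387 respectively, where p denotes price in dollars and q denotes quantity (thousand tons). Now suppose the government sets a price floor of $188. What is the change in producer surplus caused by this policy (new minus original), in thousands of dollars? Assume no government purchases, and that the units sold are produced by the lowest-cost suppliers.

Rearranging demand gives qd = 493 - 2p. In a free market, 493 - 2p = 6p - 387 gives the equilibrium p* = 110, q* = 273.
Because the floor (188) lies above the market-clearing price, it is binding.
At p = 188: qd = 493 - 2·188 = 117 and qs = 6·188 - 387 = 741.
Producer surplus without the control is ½ · (110 - 64.5) · 273 = 6210.75.
With the floor, 117 units are sold at 188. The supply price at q = 117 is 84, so PS = ½ · [(188 - 64.5) + (188 - 84)] · 117 = 13308.75.
Change in producer surplus = 13308.75 - 6210.75 = 7098.

7098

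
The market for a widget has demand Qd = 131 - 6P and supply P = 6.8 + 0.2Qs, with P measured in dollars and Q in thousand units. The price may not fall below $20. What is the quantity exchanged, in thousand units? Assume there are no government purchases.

11

Rearranging supply gives Qs = 5P - 34. Equilibrium: 131 - 6P = 5P - 34, so 165 = 11P and P* = 15, Q* = 41.
The floor of 20 is above the equilibrium price 15, so it binds.
At P = 20: Qd = 131 - 6·20 = 11 and Qs = 5·20 - 34 = 66.
The quantity actually transacted is the short side, demand: 11.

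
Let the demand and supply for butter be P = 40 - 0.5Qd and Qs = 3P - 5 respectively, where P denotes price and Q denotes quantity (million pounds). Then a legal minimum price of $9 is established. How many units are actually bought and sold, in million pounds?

Rearranging demand gives Qd = 80 - 2P. Equilibrium: 80 - 2P = 3P - 5, so 85 = 5P and P* = 17, Q* = 46.
Since 9 is below P* = 17, the floor does not bind and the free-market outcome prevails.

46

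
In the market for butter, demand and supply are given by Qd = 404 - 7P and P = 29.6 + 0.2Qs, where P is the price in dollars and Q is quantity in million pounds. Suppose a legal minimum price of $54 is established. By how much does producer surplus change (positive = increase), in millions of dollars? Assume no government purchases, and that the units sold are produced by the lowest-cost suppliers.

-105.6

Rearranging supply gives Qs = 5P - 148. Without the control the market clears where 404 - 7P = 5P - 148, i.e. P* = 46 and Q* = 82.
Because the floor (54) lies above the market-clearing price, it is binding.
At P = 54: Qd = 404 - 7·54 = 26 and Qs = 5·54 - 148 = 122.
Producer surplus without the control is ½ · (46 - 29.6) · 82 = 672.4.
With the floor, 26 units are sold at 54. The supply price at Q = 26 is 34.8, so PS = ½ · [(54 - 29.6) + (54 - 34.8)] · 26 = 566.8.
Change in producer surplus = 566.8 - 672.4 = -105.6.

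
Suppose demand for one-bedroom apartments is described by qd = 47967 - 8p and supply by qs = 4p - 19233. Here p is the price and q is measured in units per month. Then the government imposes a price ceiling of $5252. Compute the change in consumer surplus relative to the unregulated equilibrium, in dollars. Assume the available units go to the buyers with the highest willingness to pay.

Without the control the market clears where 47967 - 8p = 4p - 19233, i.e. p* = 5600 and q* = 3167.
The ceiling of 5252 is below the equilibrium price 5600, so it binds.
At p = 5252: qd = 47967 - 8·5252 = 5951 and qs = 4·5252 - 19233 = 1775.
Consumer surplus without the control is ½ · (5995.875 - 5600) · 3167 = 626868.0625.
With the ceiling, 1775 units are sold at 5252 (assume they go to the highest-value buyers). The demand price at q = 1775 is 5774, so CS = ½ · [(5995.875 - 5252) + (5774 - 5252)] · 1775 = 1123464.0625.
Change in consumer surplus = 1123464.0625 - 626868.0625 = 496596.

496596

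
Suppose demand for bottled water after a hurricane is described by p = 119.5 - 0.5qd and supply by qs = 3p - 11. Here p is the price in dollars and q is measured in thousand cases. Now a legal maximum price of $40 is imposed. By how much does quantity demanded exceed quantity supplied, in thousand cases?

50

Rearranging demand gives qd = 239 - 2p. Setting quantity demanded equal to quantity supplied, 239 - 2p = 3p - 11, gives p* = 50 and q* = 139.
Since 40 < 50, the ceiling is binding.
At p = 40: qd = 239 - 2·40 = 159 and qs = 3·40 - 11 = 109.
Shortage = qd - qs = 159 - 109 = 50.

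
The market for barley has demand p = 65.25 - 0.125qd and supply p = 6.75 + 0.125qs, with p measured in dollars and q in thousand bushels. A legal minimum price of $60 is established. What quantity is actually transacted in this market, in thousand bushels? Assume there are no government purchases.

42

Rearranging demand gives qd = 522 - 8p; rearranging supply gives qs = 8p - 54. Setting quantity demanded equal to quantity supplied, 522 - 8p = 8p - 54, gives p* = 36 and q* = 234.
Since 60 > 36, the floor is binding.
At p = 60: qd = 522 - 8·60 = 42 and qs = 8·60 - 54 = 426.
The quantity actually transacted is the short side, demand: 42.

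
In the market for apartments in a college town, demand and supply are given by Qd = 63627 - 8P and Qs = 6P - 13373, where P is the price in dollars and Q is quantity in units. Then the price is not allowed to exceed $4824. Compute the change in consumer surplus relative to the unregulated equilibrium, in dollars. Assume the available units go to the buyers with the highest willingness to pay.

9497800

Equilibrium: 63627 - 8P = 6P - 13373, so 77000 = 14P and P* = 5500, Q* = 19627.
Since 4824 < 5500, the ceiling is binding.
At P = 4824: Qd = 63627 - 8·4824 = 25035 and Qs = 6·4824 - 13373 = 15571.
Consumer surplus without the control is ½ · (7953.375 - 5500) · 19627 = 24076195.5625.
With the ceiling, 15571 units are sold at 4824 (assume they go to the highest-value buyers). The demand price at Q = 15571 is 6007, so CS = ½ · [(7953.375 - 4824) + (6007 - 4824)] · 15571 = 33573995.5625.
Change in consumer surplus = 33573995.5625 - 24076195.5625 = 9497800.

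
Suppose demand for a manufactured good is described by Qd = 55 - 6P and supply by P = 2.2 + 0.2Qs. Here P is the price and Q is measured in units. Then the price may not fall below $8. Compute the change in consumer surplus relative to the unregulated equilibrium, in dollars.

-26

Rearranging supply gives Qs = 5P - 11. Equilibrium: 55 - 6P = 5P - 11, so 66 = 11P and P* = 6, Q* = 19.
Because the floor (8) lies above the market-clearing price, it is binding.
At P = 8: Qd = 55 - 6·8 = 7 and Qs = 5·8 - 11 = 29.
Consumer surplus without the control is ½ · (55/6 - 6) · 19 = 361/12.
With the floor, consumers buy 7 units at 8, so CS = ½ · (55/6 - 8) · 7 = 49/12.
Change in consumer surplus = 49/12 - 361/12 = -26.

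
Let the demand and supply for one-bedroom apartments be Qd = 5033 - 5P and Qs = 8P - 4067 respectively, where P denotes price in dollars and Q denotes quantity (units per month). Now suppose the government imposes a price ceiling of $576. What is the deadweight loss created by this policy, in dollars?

159910.4

Without the control the market clears where 5033 - 5P = 8P - 4067, i.e. P* = 700 and Q* = 1533.
Since 576 < 700, the ceiling is binding.
At P = 576: Qd = 5033 - 5·576 = 2153 and Qs = 8·576 - 4067 = 541.
Quantity traded falls to 541. At Q = 541 the demand price is (5033 - 541)/5 = 898.4 and the supply price is (4067 + 541)/8 = 576.
Deadweight loss = ½ · (898.4 - 576) · (1533 - 541) = ½ · 322.4 · 992 = 159910.4.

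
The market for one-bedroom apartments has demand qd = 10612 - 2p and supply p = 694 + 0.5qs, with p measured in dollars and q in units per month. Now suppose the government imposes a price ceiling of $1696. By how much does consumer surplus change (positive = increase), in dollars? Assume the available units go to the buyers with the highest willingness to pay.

Rearranging supply gives qs = 2p - 1388. Without the control the market clears where 10612 - 2p = 2p - 1388, i.e. p* = 3000 and q* = 4612.
The ceiling of 1696 is below the equilibrium price 3000, so it binds.
At p = 1696: qd = 10612 - 2·1696 = 7220 and qs = 2·1696 - 1388 = 2004.
Consumer surplus without the control is ½ · (5306 - 3000) · 4612 = 5317636.
With the ceiling, 2004 units are sold at 1696 (assume they go to the highest-value buyers). The demand price at q = 2004 is 4304, so CS = ½ · [(5306 - 1696) + (4304 - 1696)] · 2004 = 6230436.
Change in consumer surplus = 6230436 - 5317636 = 912800.

912800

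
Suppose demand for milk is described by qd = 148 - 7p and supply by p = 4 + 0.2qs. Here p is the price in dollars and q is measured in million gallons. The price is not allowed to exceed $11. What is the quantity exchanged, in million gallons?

35

Rearranging supply gives qs = 5p - 20. Without the control the market clears where 148 - 7p = 5p - 20, i.e. p* = 14 and q* = 50.
The ceiling of 11 is below the equilibrium price 14, so it binds.
At p = 11: qd = 148 - 7·11 = 71 and qs = 5·11 - 20 = 35.
The quantity actually transacted is the short side, supply: 35.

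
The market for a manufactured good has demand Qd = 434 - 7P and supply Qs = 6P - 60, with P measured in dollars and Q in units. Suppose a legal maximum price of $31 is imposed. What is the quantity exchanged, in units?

In a free market, 434 - 7P = 6P - 60 gives the equilibrium P* = 38, Q* = 168.
Because the ceiling (31) lies below the market-clearing price, it is binding.
At P = 31: Qd = 434 - 7·31 = 217 and Qs = 6·31 - 60 = 126.
The quantity actually transacted is the short side, supply: 126.

126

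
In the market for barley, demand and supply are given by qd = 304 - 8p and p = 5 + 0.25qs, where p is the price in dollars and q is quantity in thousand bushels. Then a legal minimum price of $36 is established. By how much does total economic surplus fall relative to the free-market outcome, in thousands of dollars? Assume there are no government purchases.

972

Rearranging supply gives qs = 4p - 20. In a free market, 304 - 8p = 4p - 20 gives the equilibrium p* = 27, q* = 88.
Since 36 > 27, the floor is binding.
At p = 36: qd = 304 - 8·36 = 16 and qs = 4·36 - 20 = 124.
Quantity traded falls to 16. At q = 16 the demand price is (304 - 16)/8 = 36 and the supply price is (20 + 16)/4 = 9.
Deadweight loss = ½ · (36 - 9) · (88 - 16) = ½ · 27 · 72 = 972.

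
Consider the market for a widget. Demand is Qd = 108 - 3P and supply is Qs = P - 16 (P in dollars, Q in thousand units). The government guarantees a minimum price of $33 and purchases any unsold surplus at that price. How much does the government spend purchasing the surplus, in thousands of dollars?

Setting quantity demanded equal to quantity supplied, 108 - 3P = P - 16, gives P* = 31 and Q* = 15.
Because the floor (33) lies above the market-clearing price, it is binding.
At P = 33: Qd = 108 - 3·33 = 9 and Qs = 33 - 16 = 17.
Surplus = Qs - Qd = 8.
Government expenditure = surplus × support price = 8 × 33 = 264.

264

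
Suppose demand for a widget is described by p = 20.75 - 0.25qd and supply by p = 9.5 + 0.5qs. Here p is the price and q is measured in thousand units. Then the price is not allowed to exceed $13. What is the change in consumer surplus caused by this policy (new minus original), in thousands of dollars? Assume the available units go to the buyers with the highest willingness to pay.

20

Rearranging demand gives qd = 83 - 4p; rearranging supply gives qs = 2p - 19. Without the control the market clears where 83 - 4p = 2p - 19, i.e. p* = 17 and q* = 15.
Because the ceiling (13) lies below the market-clearing price, it is binding.
At p = 13: qd = 83 - 4·13 = 31 and qs = 2·13 - 19 = 7.
Consumer surplus without the control is ½ · (20.75 - 17) · 15 = 28.125.
With the ceiling, 7 units are sold at 13 (assume they go to the highest-value buyers). The demand price at q = 7 is 19, so CS = ½ · [(20.75 - 13) + (19 - 13)] · 7 = 48.125.
Change in consumer surplus = 48.125 - 28.125 = 20.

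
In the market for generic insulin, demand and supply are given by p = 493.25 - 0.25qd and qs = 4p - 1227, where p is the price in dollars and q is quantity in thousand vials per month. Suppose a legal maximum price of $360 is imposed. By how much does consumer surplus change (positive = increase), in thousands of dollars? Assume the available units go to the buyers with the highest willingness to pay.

Rearranging demand gives qd = 1973 - 4p. Setting quantity demanded equal to quantity supplied, 1973 - 4p = 4p - 1227, gives p* = 400 and q* = 373.
Because the ceiling (360) lies below the market-clearing price, it is binding.
At p = 360: qd = 1973 - 4·360 = 533 and qs = 4·360 - 1227 = 213.
Consumer surplus without the control is ½ · (493.25 - 400) · 373 = 17391.125.
With the ceiling, 213 units are sold at 360 (assume they go to the highest-value buyers). The demand price at q = 213 is 440, so CS = ½ · [(493.25 - 360) + (440 - 360)] · 213 = 22711.125.
Change in consumer surplus = 22711.125 - 17391.125 = 5320.

5320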